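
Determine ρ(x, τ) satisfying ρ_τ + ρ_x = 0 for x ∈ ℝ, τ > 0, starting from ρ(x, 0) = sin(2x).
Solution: By method of characteristics (waves move right with speed 1):
Along characteristics x - τ = const, ρ is constant, so ρ(x,τ) = f(x - τ) with f = ρ(·, 0).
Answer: ρ(x, τ) = sin(2x - 2τ)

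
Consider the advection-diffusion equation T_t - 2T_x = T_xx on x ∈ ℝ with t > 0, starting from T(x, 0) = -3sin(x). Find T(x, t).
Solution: Change to a moving frame: let η = x + 2t, σ = t and write T(x,t) = u(η,σ).
By the chain rule T_t = u_σ + 2u_η, T_x = u_η, T_xx = u_ηη.
Then T_t - 2T_x = u_σ: the advection term cancels and the PDE becomes the heat equation u_σ = u_ηη on η ∈ ℝ.
Initial data: u(η,0) = T(η,0) = -3sin(η).
On η ∈ ℝ each mode satisfies (sin(nη))″ = -n² sin(nη), so exp(-n²σ) sin(nη) solves the heat equation; by superposition u(η,σ) = Σ c_n exp(-n²σ) sin(nη).
Reading off the coefficients: c_1=-3, so u(η,σ) = -3exp(-σ)sin(η).
Substituting back η = x + 2t, σ = t: T(x,t) = u(x + 2t, t).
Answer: T(x, t) = -3exp(-t)sin(2t + x)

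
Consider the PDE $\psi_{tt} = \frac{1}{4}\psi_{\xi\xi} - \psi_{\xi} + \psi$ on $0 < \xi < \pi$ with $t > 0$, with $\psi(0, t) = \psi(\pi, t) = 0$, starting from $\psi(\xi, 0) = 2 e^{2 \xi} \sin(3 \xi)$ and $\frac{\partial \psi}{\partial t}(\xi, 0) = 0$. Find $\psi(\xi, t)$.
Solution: Substitute $\psi = e^{2\xi}u$, i.e. $u = e^{-2\xi}\psi$.
By the product rule, $\psi_{\xi} = e^{2\xi}(u_{\xi} + 2u)$, $\psi_{\xi\xi} = e^{2\xi}(u_{\xi\xi} + 4u_{\xi} + 4u)$, $\psi_{tt} = e^{2\xi}u_{tt}$.
Substituting into the PDE and dividing by $e^{2\xi}$: $u_{tt} = \frac{1}{4}(u_{\xi\xi} + 4u_{\xi} + 4u) - (u_{\xi} + 2u) + u$.
The lower-order terms cancel, leaving the standard wave equation $u_{tt} = \frac{1}{4}u_{\xi\xi}$.
Initial data for $u$: $u(\xi,0) = e^{-2\xi}\psi(\xi,0) = 2 \sin(3 \xi)$; $u_t(\xi,0) = e^{-2\xi}\psi_t(\xi,0) = 0$. The boundary conditions carry over: $u(0,t) = u(\pi,t) = 0$.
Solve for $u$:
  Using separation of variables $u = X(\xi)T(t)$:
  Eigenfunctions: $\sin(n\xi)$, $n = 1, 2, 3, \ldots$
  General solution: $u(\xi, t) = \sum [A_n \cos(n t/2) + B_n \sin(n t/2)] \sin(n\xi)$
  From $u(\xi,0) = 2 \sin(3 \xi)$: $A_3=2$. From $u_t(\xi,0) = 0$: all $B_n = 0$.
Hence $u(\xi,t) = 2 \sin(3 \xi) \cos(3 t/2)$.
Transform back: $\psi(\xi,t) = e^{2\xi}u(\xi,t)$.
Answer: $\psi(\xi, t) = 2 e^{2 \xi} \sin(3 \xi) \cos(3 t/2)$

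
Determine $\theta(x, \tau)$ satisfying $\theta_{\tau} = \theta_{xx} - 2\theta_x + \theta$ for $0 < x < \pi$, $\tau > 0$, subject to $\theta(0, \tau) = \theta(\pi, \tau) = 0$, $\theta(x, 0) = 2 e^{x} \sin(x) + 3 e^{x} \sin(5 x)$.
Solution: Substitute $\theta = e^{x}u$.
Then $\theta_x = e^{x}(u_x + u)$, $\theta_{xx} = e^{x}(u_{xx} + 2u_x + u)$, $\theta_{\tau} = e^{x}u_{\tau}$; substituting and dividing by $e^{x}$, the lower-order terms cancel: $u_{\tau} = u_{xx}$ (standard heat equation).
Data for $u$: $u(x,0) = e^{-x}\theta(x,0) = 2 \sin(x) + 3 \sin(5 x)$. The boundary conditions carry over: $u(0,\tau) = u(\pi,\tau) = 0$.
Separating variables: $u = \sum c_n e^{-n^2\tau} \sin(nx)$. From $u(x,0) = 2 \sin(x) + 3 \sin(5 x)$: $c_1=2, c_5=3$.
So $u(x,\tau) = 2 e^{-\tau} \sin(x) + 3 e^{-25 \tau} \sin(5 x)$, and $\theta(x,\tau) = e^{x}u(x,\tau)$.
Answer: $\theta(x, \tau) = 2 e^{-\tau} e^{x} \sin(x) + 3 e^{-25 \tau} e^{x} \sin(5 x)$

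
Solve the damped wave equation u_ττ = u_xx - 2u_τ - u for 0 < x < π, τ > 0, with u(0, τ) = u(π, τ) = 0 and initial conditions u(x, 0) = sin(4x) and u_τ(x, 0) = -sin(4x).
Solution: Substitute u = exp(-τ)w.
Then u_τ = exp(-τ)(w_τ - w), u_ττ = exp(-τ)(w_ττ - 2w_τ + w), u_xx = exp(-τ)w_xx; substituting and dividing by exp(-τ), the lower-order terms cancel: w_ττ = w_xx (standard wave equation).
Data for w: w(x,0) = u(x,0) = sin(4x); w_τ(x,0) = u_τ(x,0) + u(x,0) = 0. The boundary conditions carry over: w(0,τ) = w(π,τ) = 0.
Separating variables: w = Σ [A_n cos(ω_n τ) + B_n sin(ω_n τ)] sin(nx), ω_n = n. From ICs: A_4=1.
So w(x,τ) = sin(4x)cos(4τ), and u(x,τ) = exp(-τ)w(x,τ).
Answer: u(x, τ) = exp(-τ)sin(4x)cos(4τ)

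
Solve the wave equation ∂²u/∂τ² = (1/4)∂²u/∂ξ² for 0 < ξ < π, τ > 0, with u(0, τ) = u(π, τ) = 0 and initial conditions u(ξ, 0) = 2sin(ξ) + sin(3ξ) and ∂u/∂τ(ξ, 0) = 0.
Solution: Using separation of variables u = X(ξ)T(τ):
Eigenfunctions: sin(nξ), n = 1, 2, 3, ...
General solution: u(ξ, τ) = Σ [A_n cos(n τ/2) + B_n sin(n τ/2)] sin(nξ)
From u(ξ,0) = 2sin(ξ) + sin(3ξ): A_1=2, A_3=1. From u_τ(ξ,0) = 0: all B_n = 0.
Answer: u(ξ, τ) = 2sin(ξ)cos(τ/2) + sin(3ξ)cos(3τ/2)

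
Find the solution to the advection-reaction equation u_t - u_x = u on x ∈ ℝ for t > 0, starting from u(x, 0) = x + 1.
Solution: Substitute u = exp(t)w.
Then u_t = exp(t)(w_t + w), u_x = exp(t)w_x; substituting and dividing by exp(t), the lower-order terms cancel: w_t - w_x = 0 (standard advection equation).
Data for w: w(x,0) = u(x,0) = x + 1.
By characteristics (dx/dt = -1), w(x,t) = f(x + t) with f = w(·, 0).
So w(x,t) = t + x + 1, and u(x,t) = exp(t)w(x,t).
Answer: u(x, t) = texp(t) + xexp(t) + exp(t)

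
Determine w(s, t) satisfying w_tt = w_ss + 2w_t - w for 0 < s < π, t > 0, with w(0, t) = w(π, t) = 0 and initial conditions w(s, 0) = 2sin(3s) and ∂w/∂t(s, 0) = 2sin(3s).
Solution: Substitute w = exp(t)u.
Then w_t = exp(t)(u_t + u), w_tt = exp(t)(u_tt + 2u_t + u), w_ss = exp(t)u_ss; substituting and dividing by exp(t), the lower-order terms cancel: u_tt = u_ss (standard wave equation).
Data for u: u(s,0) = w(s,0) = 2sin(3s); u_t(s,0) = w_t(s,0) - w(s,0) = 0. The boundary conditions carry over: u(0,t) = u(π,t) = 0.
Separating variables: u = Σ [A_n cos(ω_n t) + B_n sin(ω_n t)] sin(ns), ω_n = n. From ICs: A_3=2.
So u(s,t) = 2sin(3s)cos(3t), and w(s,t) = exp(t)u(s,t).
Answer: w(s, t) = 2exp(t)sin(3s)cos(3t)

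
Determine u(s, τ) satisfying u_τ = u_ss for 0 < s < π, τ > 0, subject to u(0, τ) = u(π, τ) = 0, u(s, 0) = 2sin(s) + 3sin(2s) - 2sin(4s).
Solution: Using separation of variables u = X(s)T(τ):
Eigenfunctions: sin(ns), n = 1, 2, 3, ...
General solution: u(s, τ) = Σ c_n sin(ns) exp(-n² τ)
Matching u(s,0) = 2sin(s) + 3sin(2s) - 2sin(4s) term by term: c_1=2, c_2=3, c_4=-2.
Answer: u(s, τ) = 2exp(-τ)sin(s) + 3exp(-4τ)sin(2s) - 2exp(-16τ)sin(4s)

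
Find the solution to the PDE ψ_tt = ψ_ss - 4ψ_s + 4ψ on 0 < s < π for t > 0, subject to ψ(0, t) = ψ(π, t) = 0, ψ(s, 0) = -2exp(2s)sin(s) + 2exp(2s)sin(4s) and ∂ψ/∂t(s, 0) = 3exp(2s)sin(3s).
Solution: Substitute ψ = exp(2s)u.
Then ψ_s = exp(2s)(u_s + 2u), ψ_ss = exp(2s)(u_ss + 4u_s + 4u), ψ_tt = exp(2s)u_tt; substituting and dividing by exp(2s), the lower-order terms cancel: u_tt = u_ss (standard wave equation).
Data for u: u(s,0) = exp(-2s)ψ(s,0) = -2sin(s) + 2sin(4s); u_t(s,0) = exp(-2s)ψ_t(s,0) = 3sin(3s). The boundary conditions carry over: u(0,t) = u(π,t) = 0.
Separating variables: u = Σ [A_n cos(ω_n t) + B_n sin(ω_n t)] sin(ns), ω_n = n. From ICs (B_n = velocity coefficient / ω_n): A_1=-2, A_4=2, B_3=1.
So u(s,t) = -2sin(s)cos(t) + sin(3s)sin(3t) + 2sin(4s)cos(4t), and ψ(s,t) = exp(2s)u(s,t).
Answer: ψ(s, t) = -2exp(2s)sin(s)cos(t) + exp(2s)sin(3s)sin(3t) + 2exp(2s)sin(4s)cos(4t)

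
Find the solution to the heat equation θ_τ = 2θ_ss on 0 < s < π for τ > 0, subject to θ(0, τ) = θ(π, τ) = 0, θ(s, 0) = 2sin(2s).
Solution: Using separation of variables θ = X(s)G(τ):
Eigenfunctions: sin(ns), n = 1, 2, 3, ...
General solution: θ(s, τ) = Σ c_n sin(ns) exp(-2n² τ)
Matching θ(s,0) = 2sin(2s) term by term: c_2=2.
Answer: θ(s, τ) = 2exp(-8τ)sin(2s)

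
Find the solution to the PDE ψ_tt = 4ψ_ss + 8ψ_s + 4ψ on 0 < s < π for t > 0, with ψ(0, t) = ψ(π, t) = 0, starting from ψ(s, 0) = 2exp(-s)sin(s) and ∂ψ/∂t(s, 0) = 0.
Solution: Substitute ψ = exp(-s)u.
Then ψ_s = exp(-s)(u_s - u), ψ_ss = exp(-s)(u_ss - 2u_s + u), ψ_tt = exp(-s)u_tt; substituting and dividing by exp(-s), the lower-order terms cancel: u_tt = 4u_ss (standard wave equation).
Data for u: u(s,0) = exp(s)ψ(s,0) = 2sin(s); u_t(s,0) = exp(s)ψ_t(s,0) = 0. The boundary conditions carry over: u(0,t) = u(π,t) = 0.
Separating variables: u = Σ [A_n cos(ω_n t) + B_n sin(ω_n t)] sin(ns), ω_n = 2n. From ICs: A_1=2.
So u(s,t) = 2sin(s)cos(2t), and ψ(s,t) = exp(-s)u(s,t).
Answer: ψ(s, t) = 2exp(-s)sin(s)cos(2t)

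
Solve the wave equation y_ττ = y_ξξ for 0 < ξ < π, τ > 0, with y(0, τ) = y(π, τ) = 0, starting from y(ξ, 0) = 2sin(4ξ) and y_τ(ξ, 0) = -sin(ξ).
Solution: Separating variables: y = Σ [A_n cos(ω_n τ) + B_n sin(ω_n τ)] sin(nξ), ω_n = n. From ICs (B_n = velocity coefficient / ω_n): A_4=2, B_1=-1.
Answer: y(ξ, τ) = -sin(ξ)sin(τ) + 2sin(4ξ)cos(4τ)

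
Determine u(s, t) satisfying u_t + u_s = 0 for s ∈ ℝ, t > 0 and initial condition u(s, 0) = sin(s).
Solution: By characteristics (ds/dt = 1), u(s,t) = f(s - t) with f = u(·, 0).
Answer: u(s, t) = sin(s - t)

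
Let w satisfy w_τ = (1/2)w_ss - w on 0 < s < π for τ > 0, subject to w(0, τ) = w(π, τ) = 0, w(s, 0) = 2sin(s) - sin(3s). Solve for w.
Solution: Substitute w = exp(-τ)u, i.e. u = exp(τ)w.
By the product rule, w_τ = exp(-τ)(u_τ - u), w_ss = exp(-τ)u_ss.
Substituting into the PDE and dividing by exp(-τ): u_τ - u = (1/2)u_ss - u.
The lower-order terms cancel, leaving the standard heat equation u_τ = (1/2)u_ss.
Initial data for u: u(s,0) = w(s,0) = 2sin(s) - sin(3s). The boundary conditions carry over: u(0,τ) = u(π,τ) = 0.
Solve for u:
  Using separation of variables u = X(s)T(τ):
  Eigenfunctions: sin(ns), n = 1, 2, 3, ...
  General solution: u(s, τ) = Σ c_n sin(ns) exp(-n² τ/2)
  Matching u(s,0) = 2sin(s) - sin(3s) term by term: c_1=2, c_3=-1.
Hence u(s,τ) = 2exp(-τ/2)sin(s) - exp(-9τ/2)sin(3s).
Transform back: w(s,τ) = exp(-τ)u(s,τ).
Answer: w(s, τ) = 2exp(-3τ/2)sin(s) - exp(-11τ/2)sin(3s)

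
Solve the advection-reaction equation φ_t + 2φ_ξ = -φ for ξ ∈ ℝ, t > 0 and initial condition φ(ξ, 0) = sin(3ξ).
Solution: Substitute φ = exp(-t)u.
Then φ_t = exp(-t)(u_t - u), φ_ξ = exp(-t)u_ξ; substituting and dividing by exp(-t), the lower-order terms cancel: u_t + 2u_ξ = 0 (standard advection equation).
Data for u: u(ξ,0) = φ(ξ,0) = sin(3ξ).
By characteristics (dξ/dt = 2), u(ξ,t) = f(ξ - 2t) with f = u(·, 0).
So u(ξ,t) = -sin(6t - 3ξ), and φ(ξ,t) = exp(-t)u(ξ,t).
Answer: φ(ξ, t) = -exp(-t)sin(6t - 3ξ)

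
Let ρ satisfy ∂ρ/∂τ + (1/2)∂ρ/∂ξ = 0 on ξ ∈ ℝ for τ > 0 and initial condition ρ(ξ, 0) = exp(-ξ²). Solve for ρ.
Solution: By characteristics (dξ/dτ = 1/2), ρ(ξ,τ) = f(ξ - (1/2)τ) with f = ρ(·, 0).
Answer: ρ(ξ, τ) = exp(-(ξ - τ/2)²)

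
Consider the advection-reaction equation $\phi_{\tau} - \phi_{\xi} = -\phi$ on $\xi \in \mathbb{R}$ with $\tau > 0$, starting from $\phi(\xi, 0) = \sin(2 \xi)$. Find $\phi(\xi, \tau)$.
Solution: Substitute $\phi = e^{-\tau}u$.
Then $\phi_{\tau} = e^{-\tau}(u_{\tau} - u)$, $\phi_{\xi} = e^{-\tau}u_{\xi}$; substituting and dividing by $e^{-\tau}$, the lower-order terms cancel: $u_{\tau} - u_{\xi} = 0$ (standard advection equation).
Data for $u$: $u(\xi,0) = \phi(\xi,0) = \sin(2 \xi)$.
By characteristics ($d\xi/d\tau = -1$), $u(\xi,\tau) = f(\xi + \tau)$ with $f = u( \cdot , 0)$.
So $u(\xi,\tau) = \sin(2 \xi + 2 \tau)$, and $\phi(\xi,\tau) = e^{-\tau}u(\xi,\tau)$.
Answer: $\phi(\xi, \tau) = e^{-\tau} \sin(2 \tau + 2 \xi)$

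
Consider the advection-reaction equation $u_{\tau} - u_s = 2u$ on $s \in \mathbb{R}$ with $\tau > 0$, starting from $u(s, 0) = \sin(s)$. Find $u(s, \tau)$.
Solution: Substitute $u = e^{2\tau}w$.
Then $u_{\tau} = e^{2\tau}(w_{\tau} + 2w)$, $u_s = e^{2\tau}w_s$; substituting and dividing by $e^{2\tau}$, the lower-order terms cancel: $w_{\tau} - w_s = 0$ (standard advection equation).
Data for $w$: $w(s,0) = u(s,0) = \sin(s)$.
By characteristics ($ds/d\tau = -1$), $w(s,\tau) = f(s + \tau)$ with $f = w( \cdot , 0)$.
So $w(s,\tau) = \sin(s + \tau)$, and $u(s,\tau) = e^{2\tau}w(s,\tau)$.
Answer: $u(s, \tau) = e^{2 \tau} \sin(\tau + s)$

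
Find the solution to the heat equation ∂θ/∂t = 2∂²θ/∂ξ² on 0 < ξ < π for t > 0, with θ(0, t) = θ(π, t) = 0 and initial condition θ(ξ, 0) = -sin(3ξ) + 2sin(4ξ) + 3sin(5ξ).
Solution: Separating variables: θ = Σ c_n exp(-2n²t) sin(nξ). From θ(ξ,0) = -sin(3ξ) + 2sin(4ξ) + 3sin(5ξ): c_3=-1, c_4=2, c_5=3.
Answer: θ(ξ, t) = -exp(-18t)sin(3ξ) + 2exp(-32t)sin(4ξ) + 3exp(-50t)sin(5ξ)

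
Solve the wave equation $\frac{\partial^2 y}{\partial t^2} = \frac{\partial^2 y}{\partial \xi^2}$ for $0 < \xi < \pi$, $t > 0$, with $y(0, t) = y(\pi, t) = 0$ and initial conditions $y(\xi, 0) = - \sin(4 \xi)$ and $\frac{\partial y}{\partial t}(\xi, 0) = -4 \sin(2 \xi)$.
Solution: Using separation of variables $y = X(\xi)T(t)$:
Eigenfunctions: $\sin(n\xi)$, $n = 1, 2, 3, \ldots$
General solution: $y(\xi, t) = \sum [A_n \cos(n t) + B_n \sin(n t)] \sin(n\xi)$
From $y(\xi,0) = - \sin(4 \xi)$: $A_4=-1$. From $y_t(\xi,0) = -4 \sin(2 \xi)$, using $y_t(\xi,0) = \sum \omega_n B_n \sin(n\xi)$ with $\omega_n = n$: $B_2 = (-4)/2 = -2$.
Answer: $y(\xi, t) = -2 \sin(2 \xi) \sin(2 t) -  \sin(4 \xi) \cos(4 t)$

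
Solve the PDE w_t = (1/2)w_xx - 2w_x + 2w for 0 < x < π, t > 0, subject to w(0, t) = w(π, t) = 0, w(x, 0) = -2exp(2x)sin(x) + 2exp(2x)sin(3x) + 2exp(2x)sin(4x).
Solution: Substitute w = exp(2x)u.
Then w_x = exp(2x)(u_x + 2u), w_xx = exp(2x)(u_xx + 4u_x + 4u), w_t = exp(2x)u_t; substituting and dividing by exp(2x), the lower-order terms cancel: u_t = (1/2)u_xx (standard heat equation).
Data for u: u(x,0) = exp(-2x)w(x,0) = -2sin(x) + 2sin(3x) + 2sin(4x). The boundary conditions carry over: u(0,t) = u(π,t) = 0.
Separating variables: u = Σ c_n exp(-n²t/2) sin(nx). From u(x,0) = -2sin(x) + 2sin(3x) + 2sin(4x): c_1=-2, c_3=2, c_4=2.
So u(x,t) = 2exp(-8t)sin(4x) - 2exp(-t/2)sin(x) + 2exp(-9t/2)sin(3x), and w(x,t) = exp(2x)u(x,t).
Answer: w(x, t) = 2exp(-8t)exp(2x)sin(4x) - 2exp(-t/2)exp(2x)sin(x) + 2exp(-9t/2)exp(2x)sin(3x)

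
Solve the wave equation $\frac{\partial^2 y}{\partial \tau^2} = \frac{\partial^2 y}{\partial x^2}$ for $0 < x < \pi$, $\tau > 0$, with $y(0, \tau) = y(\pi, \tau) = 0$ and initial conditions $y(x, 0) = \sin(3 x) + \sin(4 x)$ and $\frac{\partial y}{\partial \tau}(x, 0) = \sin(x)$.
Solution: Separating variables: $y = \sum [A_n \cos(\omega_n \tau) + B_n \sin(\omega_n \tau)] \sin(nx)$, $\omega_n = n$. From ICs ($B_n$ = velocity coefficient / $\omega_n$): $A_3=1, A_4=1, B_1=1$.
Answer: $y(x, \tau) = \sin(\tau) \sin(x) + \sin(3 x) \cos(3 \tau) + \sin(4 x) \cos(4 \tau)$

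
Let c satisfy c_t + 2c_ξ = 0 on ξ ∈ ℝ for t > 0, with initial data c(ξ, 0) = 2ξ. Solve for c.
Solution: By characteristics (dξ/dt = 2), c(ξ,t) = f(ξ - 2t) with f = c(·, 0).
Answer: c(ξ, t) = -4t + 2ξ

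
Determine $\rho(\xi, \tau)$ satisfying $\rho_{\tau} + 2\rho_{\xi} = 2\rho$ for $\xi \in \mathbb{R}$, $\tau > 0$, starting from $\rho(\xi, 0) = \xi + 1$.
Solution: Substitute $\rho = e^{2\tau}u$, i.e. $u = e^{-2\tau}\rho$.
By the product rule, $\rho_{\tau} = e^{2\tau}(u_{\tau} + 2u)$, $\rho_{\xi} = e^{2\tau}u_{\xi}$.
Substituting into the PDE and dividing by $e^{2\tau}$: $u_{\tau} + 2u + 2u_{\xi} = 2u$.
The lower-order terms cancel, leaving the standard advection equation $u_{\tau} + 2u_{\xi} = 0$.
Initial data for $u$: $u(\xi,0) = \rho(\xi,0) = \xi + 1$.
Solve for $u$:
  By method of characteristics (waves move right with speed 2):
  Along characteristics $\xi - 2\tau =$ const, $u$ is constant, so $u(\xi,\tau) = f(\xi - 2\tau)$ with $f = u( \cdot , 0)$.
Hence $u(\xi,\tau) = \xi - 2 \tau + 1$.
Transform back: $\rho(\xi,\tau) = e^{2\tau}u(\xi,\tau)$.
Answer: $\rho(\xi, \tau) = -2 \tau e^{2 \tau} + \xi e^{2 \tau} + e^{2 \tau}$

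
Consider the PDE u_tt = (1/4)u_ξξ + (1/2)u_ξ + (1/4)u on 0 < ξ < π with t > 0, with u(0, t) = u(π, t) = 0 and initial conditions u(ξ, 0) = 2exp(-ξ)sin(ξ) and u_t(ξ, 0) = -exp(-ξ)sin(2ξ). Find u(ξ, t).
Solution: Substitute u = exp(-ξ)w, i.e. w = exp(ξ)u.
By the product rule, u_ξ = exp(-ξ)(w_ξ - w), u_ξξ = exp(-ξ)(w_ξξ - 2w_ξ + w), u_tt = exp(-ξ)w_tt.
Substituting into the PDE and dividing by exp(-ξ): w_tt = (1/4)(w_ξξ - 2w_ξ + w) + (1/2)(w_ξ - w) + (1/4)w.
The lower-order terms cancel, leaving the standard wave equation w_tt = (1/4)w_ξξ.
Initial data for w: w(ξ,0) = exp(ξ)u(ξ,0) = 2sin(ξ); w_t(ξ,0) = exp(ξ)u_t(ξ,0) = -sin(2ξ). The boundary conditions carry over: w(0,t) = w(π,t) = 0.
Solve for w:
  Using separation of variables w = X(ξ)T(t):
  Eigenfunctions: sin(nξ), n = 1, 2, 3, ...
  General solution: w(ξ, t) = Σ [A_n cos(n t/2) + B_n sin(n t/2)] sin(nξ)
  From w(ξ,0) = 2sin(ξ): A_1=2. From w_t(ξ,0) = -sin(2ξ), using w_t(ξ,0) = Σ ω_n B_n sin(nξ) with ω_n = n/2: B_2 = (-1)/1 = -1.
Hence w(ξ,t) = -sin(t)sin(2ξ) + 2sin(ξ)cos(t/2).
Transform back: u(ξ,t) = exp(-ξ)w(ξ,t).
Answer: u(ξ, t) = -exp(-ξ)sin(t)sin(2ξ) + 2exp(-ξ)sin(ξ)cos(t/2)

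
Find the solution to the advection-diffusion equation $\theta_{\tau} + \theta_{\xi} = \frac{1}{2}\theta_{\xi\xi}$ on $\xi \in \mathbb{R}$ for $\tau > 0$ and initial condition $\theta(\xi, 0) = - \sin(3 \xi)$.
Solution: Moving frame: $\eta = \xi - \tau$, $\sigma = \tau$, $\theta = u(\eta,\sigma)$, so $\theta_{\tau} = u_{\sigma} - u_{\eta}$ and $\theta_{\xi\xi} = u_{\eta\eta}$.
Hence $\theta_{\tau} + \theta_{\xi} = u_{\sigma}$ and the PDE becomes the heat equation $u_{\sigma} = \frac{1}{2}u_{\eta\eta}$ on $\eta \in \mathbb{R}$.
Initial data: $u(\eta,0) = \theta(\eta,0) = - \sin(3 \eta)$. Each mode $\sin(n\eta)$ decays as $e^{-n^2\sigma/2}$ on $\mathbb{R}$, so $u(\eta,\sigma) = \sum c_n e^{-n^2\sigma/2} \sin(n\eta)$ with $c_3=-1$: $u(\eta,\sigma) = - e^{-9 \sigma/2} \sin(3 \eta)$.
Substituting back: $\theta(\xi,\tau) = u(\xi - \tau, \tau)$.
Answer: $\theta(\xi, \tau) = e^{-9 \tau/2} \sin(3 \tau - 3 \xi)$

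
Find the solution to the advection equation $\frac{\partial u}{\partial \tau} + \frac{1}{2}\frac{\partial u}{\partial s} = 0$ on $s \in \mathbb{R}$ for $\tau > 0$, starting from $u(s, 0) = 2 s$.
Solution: By method of characteristics (waves move right with speed 1/2):
Along characteristics $s - \frac{1}{2}\tau =$ const, $u$ is constant, so $u(s,\tau) = f(s - \frac{1}{2}\tau)$ with $f = u( \cdot , 0)$.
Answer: $u(s, \tau) = - \tau + 2 s$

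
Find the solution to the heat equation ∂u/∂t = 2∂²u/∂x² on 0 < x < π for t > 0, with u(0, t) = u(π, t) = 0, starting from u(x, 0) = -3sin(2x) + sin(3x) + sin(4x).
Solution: Using separation of variables u = X(x)T(t):
Eigenfunctions: sin(nx), n = 1, 2, 3, ...
General solution: u(x, t) = Σ c_n sin(nx) exp(-2n² t)
Matching u(x,0) = -3sin(2x) + sin(3x) + sin(4x) term by term: c_2=-3, c_3=1, c_4=1.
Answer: u(x, t) = -3exp(-8t)sin(2x) + exp(-18t)sin(3x) + exp(-32t)sin(4x)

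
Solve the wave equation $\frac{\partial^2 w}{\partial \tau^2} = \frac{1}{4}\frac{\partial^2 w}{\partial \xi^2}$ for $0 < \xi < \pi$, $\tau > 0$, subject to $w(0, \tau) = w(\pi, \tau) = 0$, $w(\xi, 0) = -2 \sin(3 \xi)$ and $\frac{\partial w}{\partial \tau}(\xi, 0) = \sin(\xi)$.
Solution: Separating variables: $w = \sum [A_n \cos(\omega_n \tau) + B_n \sin(\omega_n \tau)] \sin(n\xi)$, $\omega_n = n/2$. From ICs ($B_n$ = velocity coefficient / $\omega_n$): $A_3=-2, B_1=2$.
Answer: $w(\xi, \tau) = 2 \sin(\tau/2) \sin(\xi) - 2 \sin(3 \xi) \cos(3 \tau/2)$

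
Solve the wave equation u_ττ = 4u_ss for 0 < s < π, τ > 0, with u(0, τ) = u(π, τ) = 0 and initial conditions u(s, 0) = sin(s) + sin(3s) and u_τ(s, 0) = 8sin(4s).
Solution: Separating variables: u = Σ [A_n cos(ω_n τ) + B_n sin(ω_n τ)] sin(ns), ω_n = 2n. From ICs (B_n = velocity coefficient / ω_n): A_1=1, A_3=1, B_4=1.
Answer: u(s, τ) = sin(s)cos(2τ) + sin(3s)cos(6τ) + sin(4s)sin(8τ)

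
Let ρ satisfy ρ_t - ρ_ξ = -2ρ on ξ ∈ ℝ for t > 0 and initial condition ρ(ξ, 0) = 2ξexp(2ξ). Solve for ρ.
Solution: Substitute ρ = exp(2ξ)u, i.e. u = exp(-2ξ)ρ.
By the product rule, ρ_ξ = exp(2ξ)(u_ξ + 2u), ρ_t = exp(2ξ)u_t.
Substituting into the PDE and dividing by exp(2ξ): u_t - (u_ξ + 2u) = -2u.
The lower-order terms cancel, leaving the standard advection equation u_t - u_ξ = 0.
Initial data for u: u(ξ,0) = exp(-2ξ)ρ(ξ,0) = 2ξ.
Solve for u:
  By method of characteristics (waves move left with speed 1):
  Along characteristics ξ + t = const, u is constant, so u(ξ,t) = f(ξ + t) with f = u(·, 0).
Hence u(ξ,t) = 2t + 2ξ.
Transform back: ρ(ξ,t) = exp(2ξ)u(ξ,t).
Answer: ρ(ξ, t) = 2texp(2ξ) + 2ξexp(2ξ)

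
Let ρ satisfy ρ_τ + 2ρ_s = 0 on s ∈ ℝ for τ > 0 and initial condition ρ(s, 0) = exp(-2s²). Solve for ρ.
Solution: By characteristics (ds/dτ = 2), ρ(s,τ) = f(s - 2τ) with f = ρ(·, 0).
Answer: ρ(s, τ) = exp(-2(s - 2τ)²)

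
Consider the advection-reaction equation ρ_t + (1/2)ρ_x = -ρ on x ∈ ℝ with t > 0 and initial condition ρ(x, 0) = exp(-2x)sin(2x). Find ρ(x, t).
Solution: Substitute ρ = exp(-2x)u.
Then ρ_x = exp(-2x)(u_x - 2u), ρ_t = exp(-2x)u_t; substituting and dividing by exp(-2x), the lower-order terms cancel: u_t + (1/2)u_x = 0 (standard advection equation).
Data for u: u(x,0) = exp(2x)ρ(x,0) = sin(2x).
By characteristics (dx/dt = 1/2), u(x,t) = f(x - (1/2)t) with f = u(·, 0).
So u(x,t) = -sin(t - 2x), and ρ(x,t) = exp(-2x)u(x,t).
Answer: ρ(x, t) = -exp(-2x)sin(t - 2x)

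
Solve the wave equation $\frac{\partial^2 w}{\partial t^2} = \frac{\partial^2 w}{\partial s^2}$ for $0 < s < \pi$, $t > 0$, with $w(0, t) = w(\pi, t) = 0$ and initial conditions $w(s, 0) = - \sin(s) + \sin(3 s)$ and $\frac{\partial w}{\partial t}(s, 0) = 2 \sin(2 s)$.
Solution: Separating variables: $w = \sum [A_n \cos(\omega_n t) + B_n \sin(\omega_n t)] \sin(ns)$, $\omega_n = n$. From ICs ($B_n$ = velocity coefficient / $\omega_n$): $A_1=-1, A_3=1, B_2=1$.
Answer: $w(s, t) = - \sin(s) \cos(t) + \sin(2 s) \sin(2 t) + \sin(3 s) \cos(3 t)$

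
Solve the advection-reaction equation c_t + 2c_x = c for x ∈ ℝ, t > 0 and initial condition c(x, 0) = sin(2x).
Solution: Substitute c = exp(t)u, i.e. u = exp(-t)c.
By the product rule, c_t = exp(t)(u_t + u), c_x = exp(t)u_x.
Substituting into the PDE and dividing by exp(t): u_t + u + 2u_x = u.
The lower-order terms cancel, leaving the standard advection equation u_t + 2u_x = 0.
Initial data for u: u(x,0) = c(x,0) = sin(2x).
Solve for u:
  By method of characteristics (waves move right with speed 2):
  Along characteristics x - 2t = const, u is constant, so u(x,t) = f(x - 2t) with f = u(·, 0).
Hence u(x,t) = -sin(4t - 2x).
Transform back: c(x,t) = exp(t)u(x,t).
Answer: c(x, t) = -exp(t)sin(4t - 2x)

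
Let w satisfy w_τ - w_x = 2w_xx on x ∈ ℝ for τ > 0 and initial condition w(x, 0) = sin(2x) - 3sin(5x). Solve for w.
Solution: Moving frame: η = x + τ, σ = τ, w = u(η,σ), so w_τ = u_σ + u_η and w_xx = u_ηη.
Hence w_τ - w_x = u_σ and the PDE becomes the heat equation u_σ = 2u_ηη on η ∈ ℝ.
Initial data: u(η,0) = w(η,0) = sin(2η) - 3sin(5η). Each mode sin(nη) decays as exp(-2n²σ) on ℝ, so u(η,σ) = Σ c_n exp(-2n²σ) sin(nη) with c_2=1, c_5=-3: u(η,σ) = exp(-8σ)sin(2η) - 3exp(-50σ)sin(5η).
Substituting back: w(x,τ) = u(x + τ, τ).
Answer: w(x, τ) = exp(-8τ)sin(2x + 2τ) - 3exp(-50τ)sin(5x + 5τ)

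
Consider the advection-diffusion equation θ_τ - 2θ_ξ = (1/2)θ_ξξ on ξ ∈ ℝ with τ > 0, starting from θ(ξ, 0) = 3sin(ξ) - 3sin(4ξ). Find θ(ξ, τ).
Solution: Moving frame: η = ξ + 2τ, σ = τ, θ = u(η,σ), so θ_τ = u_σ + 2u_η and θ_ξξ = u_ηη.
Hence θ_τ - 2θ_ξ = u_σ and the PDE becomes the heat equation u_σ = (1/2)u_ηη on η ∈ ℝ.
Initial data: u(η,0) = θ(η,0) = 3sin(η) - 3sin(4η). Each mode sin(nη) decays as exp(-n²σ/2) on ℝ, so u(η,σ) = Σ c_n exp(-n²σ/2) sin(nη) with c_1=3, c_4=-3: u(η,σ) = -3exp(-8σ)sin(4η) + 3exp(-σ/2)sin(η).
Substituting back: θ(ξ,τ) = u(ξ + 2τ, τ).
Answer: θ(ξ, τ) = -3exp(-8τ)sin(4ξ + 8τ) + 3exp(-τ/2)sin(ξ + 2τ)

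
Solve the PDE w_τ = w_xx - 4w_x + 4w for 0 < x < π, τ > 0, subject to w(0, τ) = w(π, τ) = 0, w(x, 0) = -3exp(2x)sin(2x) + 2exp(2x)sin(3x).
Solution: Substitute w = exp(2x)u, i.e. u = exp(-2x)w.
By the product rule, w_x = exp(2x)(u_x + 2u), w_xx = exp(2x)(u_xx + 4u_x + 4u), w_τ = exp(2x)u_τ.
Substituting into the PDE and dividing by exp(2x): u_τ = (u_xx + 4u_x + 4u) - 4(u_x + 2u) + 4u.
The lower-order terms cancel, leaving the standard heat equation u_τ = u_xx.
Initial data for u: u(x,0) = exp(-2x)w(x,0) = -3sin(2x) + 2sin(3x). The boundary conditions carry over: u(0,τ) = u(π,τ) = 0.
Solve for u:
  Using separation of variables u = X(x)T(τ):
  Eigenfunctions: sin(nx), n = 1, 2, 3, ...
  General solution: u(x, τ) = Σ c_n sin(nx) exp(-n² τ)
  Matching u(x,0) = -3sin(2x) + 2sin(3x) term by term: c_2=-3, c_3=2.
Hence u(x,τ) = -3exp(-4τ)sin(2x) + 2exp(-9τ)sin(3x).
Transform back: w(x,τ) = exp(2x)u(x,τ).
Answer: w(x, τ) = -3exp(2x)exp(-4τ)sin(2x) + 2exp(2x)exp(-9τ)sin(3x)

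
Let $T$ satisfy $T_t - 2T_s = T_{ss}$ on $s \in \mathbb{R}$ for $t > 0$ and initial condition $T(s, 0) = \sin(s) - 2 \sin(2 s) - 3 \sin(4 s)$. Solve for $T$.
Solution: Change to a moving frame: let $\eta = s + 2t$, $\sigma = t$ and write $T(s,t) = u(\eta,\sigma)$.
By the chain rule $T_t = u_{\sigma} + 2u_{\eta}$, $T_s = u_{\eta}$, $T_{ss} = u_{\eta\eta}$.
Then $T_t - 2T_s = u_{\sigma}$: the advection term cancels and the PDE becomes the heat equation $u_{\sigma} = u_{\eta\eta}$ on $\eta \in \mathbb{R}$.
Initial data: $u(\eta,0) = T(\eta,0) = \sin(\eta) - 2 \sin(2 \eta) - 3 \sin(4 \eta)$.
On $\eta \in \mathbb{R}$ each mode satisfies $(\sin(n\eta))'' = -n^2 \sin(n\eta)$, so $e^{-n^2\sigma} \sin(n\eta)$ solves the heat equation; by superposition $u(\eta,\sigma) = \sum c_n e^{-n^2\sigma} \sin(n\eta)$.
Reading off the coefficients: $c_1=1, c_2=-2, c_4=-3$, so $u(\eta,\sigma) = e^{-\sigma} \sin(\eta) - 2 e^{-4 \sigma} \sin(2 \eta) - 3 e^{-16 \sigma} \sin(4 \eta)$.
Substituting back $\eta = s + 2t$, $\sigma = t$: $T(s,t) = u(s + 2t, t)$.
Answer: $T(s, t) = e^{-t} \sin(s + 2 t) - 2 e^{-4 t} \sin(2 s + 4 t) - 3 e^{-16 t} \sin(4 s + 8 t)$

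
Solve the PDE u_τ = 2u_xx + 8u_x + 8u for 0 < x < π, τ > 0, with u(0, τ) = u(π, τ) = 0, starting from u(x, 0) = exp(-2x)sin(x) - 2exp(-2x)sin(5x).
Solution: Substitute u = exp(-2x)w, i.e. w = exp(2x)u.
By the product rule, u_x = exp(-2x)(w_x - 2w), u_xx = exp(-2x)(w_xx - 4w_x + 4w), u_τ = exp(-2x)w_τ.
Substituting into the PDE and dividing by exp(-2x): w_τ = 2(w_xx - 4w_x + 4w) + 8(w_x - 2w) + 8w.
The lower-order terms cancel, leaving the standard heat equation w_τ = 2w_xx.
Initial data for w: w(x,0) = exp(2x)u(x,0) = sin(x) - 2sin(5x). The boundary conditions carry over: w(0,τ) = w(π,τ) = 0.
Solve for w:
  Using separation of variables w = X(x)T(τ):
  Eigenfunctions: sin(nx), n = 1, 2, 3, ...
  General solution: w(x, τ) = Σ c_n sin(nx) exp(-2n² τ)
  Matching w(x,0) = sin(x) - 2sin(5x) term by term: c_1=1, c_5=-2.
Hence w(x,τ) = exp(-2τ)sin(x) - 2exp(-50τ)sin(5x).
Transform back: u(x,τ) = exp(-2x)w(x,τ).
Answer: u(x, τ) = exp(-2x)exp(-2τ)sin(x) - 2exp(-2x)exp(-50τ)sin(5x)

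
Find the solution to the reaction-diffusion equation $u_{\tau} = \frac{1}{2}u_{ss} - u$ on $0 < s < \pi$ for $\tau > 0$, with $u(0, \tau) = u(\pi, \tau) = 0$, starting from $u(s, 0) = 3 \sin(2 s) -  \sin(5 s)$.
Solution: Substitute $u = e^{-\tau}w$, i.e. $w = e^{\tau}u$.
By the product rule, $u_{\tau} = e^{-\tau}(w_{\tau} - w)$, $u_{ss} = e^{-\tau}w_{ss}$.
Substituting into the PDE and dividing by $e^{-\tau}$: $w_{\tau} - w = \frac{1}{2}w_{ss} - w$.
The lower-order terms cancel, leaving the standard heat equation $w_{\tau} = \frac{1}{2}w_{ss}$.
Initial data for $w$: $w(s,0) = u(s,0) = 3 \sin(2 s) - \sin(5 s)$. The boundary conditions carry over: $w(0,\tau) = w(\pi,\tau) = 0$.
Solve for $w$:
  Using separation of variables $w = X(s)T(\tau)$:
  Eigenfunctions: $\sin(ns)$, $n = 1, 2, 3, \ldots$
  General solution: $w(s, \tau) = \sum c_n \sin(ns) e^{-n^2 \tau/2}$
  Matching $w(s,0) = 3 \sin(2 s) - \sin(5 s)$ term by term: $c_2=3, c_5=-1$.
Hence $w(s,\tau) = 3 e^{-2 \tau} \sin(2 s) - e^{-25 \tau/2} \sin(5 s)$.
Transform back: $u(s,\tau) = e^{-\tau}w(s,\tau)$.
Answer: $u(s, \tau) = 3 e^{-3 \tau} \sin(2 s) -  e^{-27 \tau/2} \sin(5 s)$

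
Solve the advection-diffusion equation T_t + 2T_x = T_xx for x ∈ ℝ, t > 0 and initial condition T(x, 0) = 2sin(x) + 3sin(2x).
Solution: Change to a moving frame: let η = x - 2t, σ = t and write T(x,t) = u(η,σ).
By the chain rule T_t = u_σ - 2u_η, T_x = u_η, T_xx = u_ηη.
Then T_t + 2T_x = u_σ: the advection term cancels and the PDE becomes the heat equation u_σ = u_ηη on η ∈ ℝ.
Initial data: u(η,0) = T(η,0) = 2sin(η) + 3sin(2η).
On η ∈ ℝ each mode satisfies (sin(nη))″ = -n² sin(nη), so exp(-n²σ) sin(nη) solves the heat equation; by superposition u(η,σ) = Σ c_n exp(-n²σ) sin(nη).
Reading off the coefficients: c_1=2, c_2=3, so u(η,σ) = 2exp(-σ)sin(η) + 3exp(-4σ)sin(2η).
Substituting back η = x - 2t, σ = t: T(x,t) = u(x - 2t, t).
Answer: T(x, t) = -2exp(-t)sin(2t - x) - 3exp(-4t)sin(4t - 2x)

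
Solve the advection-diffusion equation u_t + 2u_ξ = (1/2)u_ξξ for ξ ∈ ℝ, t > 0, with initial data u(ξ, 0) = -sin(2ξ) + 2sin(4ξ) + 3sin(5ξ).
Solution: Change to a moving frame: let η = ξ - 2t, σ = t and write u(ξ,t) = w(η,σ).
By the chain rule u_t = w_σ - 2w_η, u_ξ = w_η, u_ξξ = w_ηη.
Then u_t + 2u_ξ = w_σ: the advection term cancels and the PDE becomes the heat equation w_σ = (1/2)w_ηη on η ∈ ℝ.
Initial data: w(η,0) = u(η,0) = -sin(2η) + 2sin(4η) + 3sin(5η).
On η ∈ ℝ each mode satisfies (sin(nη))″ = -n² sin(nη), so exp(-n²σ/2) sin(nη) solves the heat equation; by superposition w(η,σ) = Σ c_n exp(-n²σ/2) sin(nη).
Reading off the coefficients: c_2=-1, c_4=2, c_5=3, so w(η,σ) = -exp(-2σ)sin(2η) + 2exp(-8σ)sin(4η) + 3exp(-25σ/2)sin(5η).
Substituting back η = ξ - 2t, σ = t: u(ξ,t) = w(ξ - 2t, t).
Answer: u(ξ, t) = exp(-2t)sin(4t - 2ξ) - 2exp(-8t)sin(8t - 4ξ) - 3exp(-25t/2)sin(10t - 5ξ)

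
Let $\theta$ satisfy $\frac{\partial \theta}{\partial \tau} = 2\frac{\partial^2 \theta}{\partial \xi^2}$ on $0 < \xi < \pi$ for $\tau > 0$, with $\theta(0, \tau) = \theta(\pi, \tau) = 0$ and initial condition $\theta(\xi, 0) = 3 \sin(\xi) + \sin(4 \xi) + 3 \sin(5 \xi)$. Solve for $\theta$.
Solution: Using separation of variables $\theta = X(\xi)G(\tau)$:
Eigenfunctions: $\sin(n\xi)$, $n = 1, 2, 3, \ldots$
General solution: $\theta(\xi, \tau) = \sum c_n \sin(n\xi) e^{-2n^2 \tau}$
Matching $\theta(\xi,0) = 3 \sin(\xi) + \sin(4 \xi) + 3 \sin(5 \xi)$ term by term: $c_1=3, c_4=1, c_5=3$.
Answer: $\theta(\xi, \tau) = 3 e^{-2 \tau} \sin(\xi) + e^{-32 \tau} \sin(4 \xi) + 3 e^{-50 \tau} \sin(5 \xi)$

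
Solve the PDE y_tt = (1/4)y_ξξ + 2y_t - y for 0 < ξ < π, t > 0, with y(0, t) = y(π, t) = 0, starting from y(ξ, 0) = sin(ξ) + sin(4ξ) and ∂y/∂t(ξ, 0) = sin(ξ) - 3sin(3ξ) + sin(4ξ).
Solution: Substitute y = exp(t)u.
Then y_t = exp(t)(u_t + u), y_tt = exp(t)(u_tt + 2u_t + u), y_ξξ = exp(t)u_ξξ; substituting and dividing by exp(t), the lower-order terms cancel: u_tt = (1/4)u_ξξ (standard wave equation).
Data for u: u(ξ,0) = y(ξ,0) = sin(ξ) + sin(4ξ); u_t(ξ,0) = y_t(ξ,0) - y(ξ,0) = -3sin(3ξ). The boundary conditions carry over: u(0,t) = u(π,t) = 0.
Separating variables: u = Σ [A_n cos(ω_n t) + B_n sin(ω_n t)] sin(nξ), ω_n = n/2. From ICs (B_n = velocity coefficient / ω_n): A_1=1, A_4=1, B_3=-2.
So u(ξ,t) = -2sin(3t/2)sin(3ξ) + sin(ξ)cos(t/2) + sin(4ξ)cos(2t), and y(ξ,t) = exp(t)u(ξ,t).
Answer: y(ξ, t) = -2exp(t)sin(3t/2)sin(3ξ) + exp(t)sin(ξ)cos(t/2) + exp(t)sin(4ξ)cos(2t)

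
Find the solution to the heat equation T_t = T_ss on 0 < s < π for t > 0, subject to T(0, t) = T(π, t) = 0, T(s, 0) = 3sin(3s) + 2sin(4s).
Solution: Using separation of variables T = X(s)G(t):
Eigenfunctions: sin(ns), n = 1, 2, 3, ...
General solution: T(s, t) = Σ c_n sin(ns) exp(-n² t)
Matching T(s,0) = 3sin(3s) + 2sin(4s) term by term: c_3=3, c_4=2.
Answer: T(s, t) = 3exp(-9t)sin(3s) + 2exp(-16t)sin(4s)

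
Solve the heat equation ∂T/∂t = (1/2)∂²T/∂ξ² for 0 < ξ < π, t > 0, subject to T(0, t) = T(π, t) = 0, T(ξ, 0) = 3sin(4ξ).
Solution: Using separation of variables T = X(ξ)G(t):
Eigenfunctions: sin(nξ), n = 1, 2, 3, ...
General solution: T(ξ, t) = Σ c_n sin(nξ) exp(-n² t/2)
Matching T(ξ,0) = 3sin(4ξ) term by term: c_4=3.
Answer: T(ξ, t) = 3exp(-8t)sin(4ξ)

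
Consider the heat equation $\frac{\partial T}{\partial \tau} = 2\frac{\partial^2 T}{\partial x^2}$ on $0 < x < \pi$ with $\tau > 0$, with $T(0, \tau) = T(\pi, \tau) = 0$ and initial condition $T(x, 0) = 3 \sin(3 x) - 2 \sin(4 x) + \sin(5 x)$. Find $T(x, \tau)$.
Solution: Separating variables: $T = \sum c_n e^{-2n^2\tau} \sin(nx)$. From $T(x,0) = 3 \sin(3 x) - 2 \sin(4 x) + \sin(5 x)$: $c_3=3, c_4=-2, c_5=1$.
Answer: $T(x, \tau) = 3 e^{-18 \tau} \sin(3 x) - 2 e^{-32 \tau} \sin(4 x) + e^{-50 \tau} \sin(5 x)$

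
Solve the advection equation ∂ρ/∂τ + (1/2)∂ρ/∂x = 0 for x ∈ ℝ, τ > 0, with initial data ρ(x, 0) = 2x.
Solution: By characteristics (dx/dτ = 1/2), ρ(x,τ) = f(x - (1/2)τ) with f = ρ(·, 0).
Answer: ρ(x, τ) = 2x - τ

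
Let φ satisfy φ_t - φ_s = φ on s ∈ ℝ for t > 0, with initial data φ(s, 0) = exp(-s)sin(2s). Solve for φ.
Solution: Substitute φ = exp(-s)u, i.e. u = exp(s)φ.
By the product rule, φ_s = exp(-s)(u_s - u), φ_t = exp(-s)u_t.
Substituting into the PDE and dividing by exp(-s): u_t - (u_s - u) = u.
The lower-order terms cancel, leaving the standard advection equation u_t - u_s = 0.
Initial data for u: u(s,0) = exp(s)φ(s,0) = sin(2s).
Solve for u:
  By method of characteristics (waves move left with speed 1):
  Along characteristics s + t = const, u is constant, so u(s,t) = f(s + t) with f = u(·, 0).
Hence u(s,t) = sin(2s + 2t).
Transform back: φ(s,t) = exp(-s)u(s,t).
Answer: φ(s, t) = exp(-s)sin(2s + 2t)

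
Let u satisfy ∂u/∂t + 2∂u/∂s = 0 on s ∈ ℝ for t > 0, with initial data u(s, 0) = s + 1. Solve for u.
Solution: By method of characteristics (waves move right with speed 2):
Along characteristics s - 2t = const, u is constant, so u(s,t) = f(s - 2t) with f = u(·, 0).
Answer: u(s, t) = s - 2t + 1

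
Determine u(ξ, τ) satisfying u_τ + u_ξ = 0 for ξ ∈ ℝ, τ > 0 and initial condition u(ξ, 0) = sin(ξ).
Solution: By characteristics (dξ/dτ = 1), u(ξ,τ) = f(ξ - τ) with f = u(·, 0).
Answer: u(ξ, τ) = sin(ξ - τ)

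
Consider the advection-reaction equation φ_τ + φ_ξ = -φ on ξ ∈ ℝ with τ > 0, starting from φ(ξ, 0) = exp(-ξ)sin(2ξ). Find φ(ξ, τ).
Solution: Substitute φ = exp(-ξ)u, i.e. u = exp(ξ)φ.
By the product rule, φ_ξ = exp(-ξ)(u_ξ - u), φ_τ = exp(-ξ)u_τ.
Substituting into the PDE and dividing by exp(-ξ): u_τ + (u_ξ - u) = -u.
The lower-order terms cancel, leaving the standard advection equation u_τ + u_ξ = 0.
Initial data for u: u(ξ,0) = exp(ξ)φ(ξ,0) = sin(2ξ).
Solve for u:
  By method of characteristics (waves move right with speed 1):
  Along characteristics ξ - τ = const, u is constant, so u(ξ,τ) = f(ξ - τ) with f = u(·, 0).
Hence u(ξ,τ) = sin(2ξ - 2τ).
Transform back: φ(ξ,τ) = exp(-ξ)u(ξ,τ).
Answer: φ(ξ, τ) = exp(-ξ)sin(2ξ - 2τ)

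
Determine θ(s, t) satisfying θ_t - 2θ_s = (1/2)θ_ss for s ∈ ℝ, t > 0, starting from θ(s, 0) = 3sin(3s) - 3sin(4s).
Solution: Moving frame: η = s + 2t, σ = t, θ = u(η,σ), so θ_t = u_σ + 2u_η and θ_ss = u_ηη.
Hence θ_t - 2θ_s = u_σ and the PDE becomes the heat equation u_σ = (1/2)u_ηη on η ∈ ℝ.
Initial data: u(η,0) = θ(η,0) = 3sin(3η) - 3sin(4η). Each mode sin(nη) decays as exp(-n²σ/2) on ℝ, so u(η,σ) = Σ c_n exp(-n²σ/2) sin(nη) with c_3=3, c_4=-3: u(η,σ) = -3exp(-8σ)sin(4η) + 3exp(-9σ/2)sin(3η).
Substituting back: θ(s,t) = u(s + 2t, t).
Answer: θ(s, t) = -3exp(-8t)sin(4s + 8t) + 3exp(-9t/2)sin(3s + 6t)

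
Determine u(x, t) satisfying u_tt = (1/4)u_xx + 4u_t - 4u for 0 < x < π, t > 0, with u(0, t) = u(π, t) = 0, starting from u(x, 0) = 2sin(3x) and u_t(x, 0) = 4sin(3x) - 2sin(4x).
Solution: Substitute u = exp(2t)w.
Then u_t = exp(2t)(w_t + 2w), u_tt = exp(2t)(w_tt + 4w_t + 4w), u_xx = exp(2t)w_xx; substituting and dividing by exp(2t), the lower-order terms cancel: w_tt = (1/4)w_xx (standard wave equation).
Data for w: w(x,0) = u(x,0) = 2sin(3x); w_t(x,0) = u_t(x,0) - 2u(x,0) = -2sin(4x). The boundary conditions carry over: w(0,t) = w(π,t) = 0.
Separating variables: w = Σ [A_n cos(ω_n t) + B_n sin(ω_n t)] sin(nx), ω_n = n/2. From ICs (B_n = velocity coefficient / ω_n): A_3=2, B_4=-1.
So w(x,t) = -sin(2t)sin(4x) + 2sin(3x)cos(3t/2), and u(x,t) = exp(2t)w(x,t).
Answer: u(x, t) = -exp(2t)sin(2t)sin(4x) + 2exp(2t)sin(3x)cos(3t/2)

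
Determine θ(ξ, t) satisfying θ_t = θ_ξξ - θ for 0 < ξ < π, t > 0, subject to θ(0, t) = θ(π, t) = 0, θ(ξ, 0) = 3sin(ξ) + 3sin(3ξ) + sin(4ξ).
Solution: Substitute θ = exp(-t)u.
Then θ_t = exp(-t)(u_t - u), θ_ξξ = exp(-t)u_ξξ; substituting and dividing by exp(-t), the lower-order terms cancel: u_t = u_ξξ (standard heat equation).
Data for u: u(ξ,0) = θ(ξ,0) = 3sin(ξ) + 3sin(3ξ) + sin(4ξ). The boundary conditions carry over: u(0,t) = u(π,t) = 0.
Separating variables: u = Σ c_n exp(-n²t) sin(nξ). From u(ξ,0) = 3sin(ξ) + 3sin(3ξ) + sin(4ξ): c_1=3, c_3=3, c_4=1.
So u(ξ,t) = 3exp(-t)sin(ξ) + 3exp(-9t)sin(3ξ) + exp(-16t)sin(4ξ), and θ(ξ,t) = exp(-t)u(ξ,t).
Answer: θ(ξ, t) = 3exp(-2t)sin(ξ) + 3exp(-10t)sin(3ξ) + exp(-17t)sin(4ξ)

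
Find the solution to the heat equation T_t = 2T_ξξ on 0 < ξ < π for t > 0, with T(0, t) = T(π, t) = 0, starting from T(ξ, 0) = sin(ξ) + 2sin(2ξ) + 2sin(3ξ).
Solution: Separating variables: T = Σ c_n exp(-2n²t) sin(nξ). From T(ξ,0) = sin(ξ) + 2sin(2ξ) + 2sin(3ξ): c_1=1, c_2=2, c_3=2.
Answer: T(ξ, t) = exp(-2t)sin(ξ) + 2exp(-8t)sin(2ξ) + 2exp(-18t)sin(3ξ)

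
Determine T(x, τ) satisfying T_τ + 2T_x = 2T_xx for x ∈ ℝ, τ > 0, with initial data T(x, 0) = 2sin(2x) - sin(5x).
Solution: Change to a moving frame: let η = x - 2τ, σ = τ and write T(x,τ) = u(η,σ).
By the chain rule T_τ = u_σ - 2u_η, T_x = u_η, T_xx = u_ηη.
Then T_τ + 2T_x = u_σ: the advection term cancels and the PDE becomes the heat equation u_σ = 2u_ηη on η ∈ ℝ.
Initial data: u(η,0) = T(η,0) = 2sin(2η) - sin(5η).
On η ∈ ℝ each mode satisfies (sin(nη))″ = -n² sin(nη), so exp(-2n²σ) sin(nη) solves the heat equation; by superposition u(η,σ) = Σ c_n exp(-2n²σ) sin(nη).
Reading off the coefficients: c_2=2, c_5=-1, so u(η,σ) = 2exp(-8σ)sin(2η) - exp(-50σ)sin(5η).
Substituting back η = x - 2τ, σ = τ: T(x,τ) = u(x - 2τ, τ).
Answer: T(x, τ) = 2exp(-8τ)sin(2x - 4τ) - exp(-50τ)sin(5x - 10τ)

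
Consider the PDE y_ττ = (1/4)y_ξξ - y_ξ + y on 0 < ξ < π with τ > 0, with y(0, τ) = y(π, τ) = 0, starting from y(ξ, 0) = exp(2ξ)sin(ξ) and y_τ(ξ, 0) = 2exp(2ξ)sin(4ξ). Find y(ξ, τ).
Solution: Substitute y = exp(2ξ)u.
Then y_ξ = exp(2ξ)(u_ξ + 2u), y_ξξ = exp(2ξ)(u_ξξ + 4u_ξ + 4u), y_ττ = exp(2ξ)u_ττ; substituting and dividing by exp(2ξ), the lower-order terms cancel: u_ττ = (1/4)u_ξξ (standard wave equation).
Data for u: u(ξ,0) = exp(-2ξ)y(ξ,0) = sin(ξ); u_τ(ξ,0) = exp(-2ξ)y_τ(ξ,0) = 2sin(4ξ). The boundary conditions carry over: u(0,τ) = u(π,τ) = 0.
Separating variables: u = Σ [A_n cos(ω_n τ) + B_n sin(ω_n τ)] sin(nξ), ω_n = n/2. From ICs (B_n = velocity coefficient / ω_n): A_1=1, B_4=1.
So u(ξ,τ) = sin(ξ)cos(τ/2) + sin(4ξ)sin(2τ), and y(ξ,τ) = exp(2ξ)u(ξ,τ).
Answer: y(ξ, τ) = exp(2ξ)sin(ξ)cos(τ/2) + exp(2ξ)sin(4ξ)sin(2τ)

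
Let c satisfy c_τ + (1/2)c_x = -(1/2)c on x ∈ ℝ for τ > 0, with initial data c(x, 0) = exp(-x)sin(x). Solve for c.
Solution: Substitute c = exp(-x)u.
Then c_x = exp(-x)(u_x - u), c_τ = exp(-x)u_τ; substituting and dividing by exp(-x), the lower-order terms cancel: u_τ + (1/2)u_x = 0 (standard advection equation).
Data for u: u(x,0) = exp(x)c(x,0) = sin(x).
By characteristics (dx/dτ = 1/2), u(x,τ) = f(x - (1/2)τ) with f = u(·, 0).
So u(x,τ) = sin(x - τ/2), and c(x,τ) = exp(-x)u(x,τ).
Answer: c(x, τ) = exp(-x)sin(x - τ/2)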